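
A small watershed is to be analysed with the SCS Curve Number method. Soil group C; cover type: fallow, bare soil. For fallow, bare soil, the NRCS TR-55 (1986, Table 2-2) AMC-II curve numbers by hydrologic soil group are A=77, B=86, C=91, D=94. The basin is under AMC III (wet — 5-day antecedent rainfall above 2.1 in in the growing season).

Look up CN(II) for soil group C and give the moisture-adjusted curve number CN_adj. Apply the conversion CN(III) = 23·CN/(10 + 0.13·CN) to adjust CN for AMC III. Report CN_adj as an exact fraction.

NRCS table: fallow, bare soil, soil group C → CN(II) = 91
Adjust CN=91 to AMC III: 23·91/(10 + 0.13·91) → 2093 ÷ (2183/100) = 209300/2183 ≈ 95.877

CN_adj = 209300/2183 ≈ 95.877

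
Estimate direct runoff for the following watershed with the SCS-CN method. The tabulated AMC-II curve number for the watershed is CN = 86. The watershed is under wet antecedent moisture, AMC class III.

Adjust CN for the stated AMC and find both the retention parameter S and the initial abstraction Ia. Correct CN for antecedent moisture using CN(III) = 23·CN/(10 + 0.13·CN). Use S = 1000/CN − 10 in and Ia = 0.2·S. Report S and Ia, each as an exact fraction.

Adjust CN=86 to AMC III: 23·86/(10 + 0.13·86) → 1978 ÷ (1059/50) = 98900/1059 ≈ 93.390
Retention S: 1000/CN − 10 with CN=93.390 → S = 700/989 ≈ 0.708 in
Ia = 0.2·(700/989) = 140/989 in ≈ 0.142 in

S = 700/989 in ≈ 0.708 in; Ia = 140/989 in ≈ 0.142 in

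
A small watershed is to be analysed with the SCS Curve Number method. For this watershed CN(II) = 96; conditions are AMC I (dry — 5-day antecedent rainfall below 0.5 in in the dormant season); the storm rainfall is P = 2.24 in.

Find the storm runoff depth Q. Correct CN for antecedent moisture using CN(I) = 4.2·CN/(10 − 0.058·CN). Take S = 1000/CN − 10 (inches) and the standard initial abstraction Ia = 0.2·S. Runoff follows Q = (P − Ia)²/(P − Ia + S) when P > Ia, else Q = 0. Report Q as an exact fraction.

Adjust CN=96 to AMC I: 4.2·96/(10 − 0.058·96) → (2016/5) ÷ (554/125) = 25200/277 ≈ 90.975
Max retention: S = 1000/(25200/277) − 10 = 125/126 in (≈ 0.992 in)
Ia = 0.2S: 0.2·0.992 = 0.198 in (exactly 25/126)
Excess rainfall: 2.240 − 0.198 = 2.042 in; P > Ia so Q > 0
Q: (6431/3150)² ÷ (4778/1575) = 41357761/30101400 in (≈ 1.374 in)

Q = 41357761/30101400 in ≈ 1.374 in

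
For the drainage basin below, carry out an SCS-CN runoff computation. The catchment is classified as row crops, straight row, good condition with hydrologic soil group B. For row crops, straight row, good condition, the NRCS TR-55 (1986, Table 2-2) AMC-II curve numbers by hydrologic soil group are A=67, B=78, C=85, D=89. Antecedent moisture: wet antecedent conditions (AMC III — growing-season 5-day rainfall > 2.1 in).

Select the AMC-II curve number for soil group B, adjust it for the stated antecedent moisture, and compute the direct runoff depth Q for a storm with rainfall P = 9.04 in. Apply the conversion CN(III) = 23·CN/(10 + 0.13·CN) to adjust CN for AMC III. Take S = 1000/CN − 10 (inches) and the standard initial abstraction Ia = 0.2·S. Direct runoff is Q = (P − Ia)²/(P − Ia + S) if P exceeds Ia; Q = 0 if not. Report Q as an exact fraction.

NRCS table: row crops, straight row, good condition, soil group B → CN(II) = 78
Adjust CN=78 to AMC III: 23·78/(10 + 0.13·78) → 1794 ÷ (1007/50) = 89700/1007 ≈ 89.076
S = 1000/(89700/1007) − 10 = 1100/897 in ≈ 1.226 in
Initial abstraction Ia = S/5 = (1100/897)/5 = 220/897 ≈ 0.245 in
P − Ia = 9.040 − 0.245 = 197222/22425 ≈ 8.795 in (> 0, runoff occurs)
Runoff Q = (P−Ia)²/(P−Ia+S) = (8.795)²/(8.795+1.226) = 19448258642/2519695425 ≈ 7.718 in

Q = 19448258642/2519695425 in ≈ 7.718 in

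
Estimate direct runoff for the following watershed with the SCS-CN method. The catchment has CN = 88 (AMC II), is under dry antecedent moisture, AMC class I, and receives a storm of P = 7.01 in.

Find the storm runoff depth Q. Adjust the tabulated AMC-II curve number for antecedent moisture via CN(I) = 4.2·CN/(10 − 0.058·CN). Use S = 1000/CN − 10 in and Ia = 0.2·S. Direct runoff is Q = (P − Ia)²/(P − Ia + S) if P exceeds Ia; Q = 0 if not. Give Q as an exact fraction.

Q = 2398746529/569622900 in ≈ 4.211 in

CN(I) from CN(II)=88: (4.2·88)/(10 − 0.058·88) = 3850/51 ≈ 75.490
S = 1000/(3850/51) − 10 = 250/77 in ≈ 3.247 in
Ia = 0.2S: 0.2·3.247 = 0.649 in (exactly 50/77)
Excess rainfall: 7.010 − 0.649 = 6.361 in; P > Ia so Q > 0
Runoff Q = (P−Ia)²/(P−Ia+S) = (6.361)²/(6.361+3.247) = 2398746529/569622900 ≈ 4.211 in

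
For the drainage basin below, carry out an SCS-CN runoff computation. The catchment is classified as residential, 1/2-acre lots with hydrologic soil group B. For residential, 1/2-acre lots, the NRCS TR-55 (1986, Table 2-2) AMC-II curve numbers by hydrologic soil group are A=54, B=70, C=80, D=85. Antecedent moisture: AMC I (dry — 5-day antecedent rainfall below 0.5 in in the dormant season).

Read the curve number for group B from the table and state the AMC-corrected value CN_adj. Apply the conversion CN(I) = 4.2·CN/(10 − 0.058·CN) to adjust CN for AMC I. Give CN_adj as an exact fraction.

CN_adj = 4900/99 ≈ 49.495

NRCS table: residential, 1/2-acre lots, soil group B → CN(II) = 70
CN(I) from CN(II)=70: (4.2·70)/(10 − 0.058·70) = 4900/99 ≈ 49.495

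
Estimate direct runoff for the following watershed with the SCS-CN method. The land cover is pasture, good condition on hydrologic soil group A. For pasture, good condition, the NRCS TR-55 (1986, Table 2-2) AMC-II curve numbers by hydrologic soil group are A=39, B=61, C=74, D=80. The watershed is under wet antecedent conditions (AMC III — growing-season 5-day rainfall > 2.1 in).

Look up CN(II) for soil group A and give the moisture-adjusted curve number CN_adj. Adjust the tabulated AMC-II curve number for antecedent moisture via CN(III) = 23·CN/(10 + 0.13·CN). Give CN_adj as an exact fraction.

CN_adj = 89700/1507 ≈ 59.522

NRCS table: pasture, good condition, soil group A → CN(II) = 39
Adjust CN=39 to AMC III: 23·39/(10 + 0.13·39) → 897 ÷ (1507/100) = 89700/1507 ≈ 59.522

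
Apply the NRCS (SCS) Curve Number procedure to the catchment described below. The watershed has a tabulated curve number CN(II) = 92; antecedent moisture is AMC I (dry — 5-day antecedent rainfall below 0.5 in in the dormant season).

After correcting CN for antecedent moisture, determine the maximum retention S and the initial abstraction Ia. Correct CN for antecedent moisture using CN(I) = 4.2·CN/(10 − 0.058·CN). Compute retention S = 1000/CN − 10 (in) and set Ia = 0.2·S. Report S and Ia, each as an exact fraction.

Dry (AMC I): CN(I) = 4.2·92/(10 − 0.058·92) = (1932/5)/(583/125) = 48300/583 ≈ 82.847
S = 1000/(48300/583) − 10 = 1000/483 in ≈ 2.070 in
Initial abstraction Ia = S/5 = (1000/483)/5 = 200/483 ≈ 0.414 in

S = 1000/483 in ≈ 2.070 in; Ia = 200/483 in ≈ 0.414 in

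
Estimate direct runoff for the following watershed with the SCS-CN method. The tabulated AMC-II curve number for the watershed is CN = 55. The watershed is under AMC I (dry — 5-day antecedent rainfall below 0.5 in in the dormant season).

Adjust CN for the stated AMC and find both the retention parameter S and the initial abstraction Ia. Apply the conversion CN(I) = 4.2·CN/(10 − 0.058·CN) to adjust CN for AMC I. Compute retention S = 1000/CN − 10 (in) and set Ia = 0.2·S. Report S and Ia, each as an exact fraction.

CN(I) from CN(II)=55: (4.2·55)/(10 − 0.058·55) = 7700/227 ≈ 33.921
S = 1000/(7700/227) − 10 = 1500/77 in ≈ 19.481 in
Initial abstraction Ia = S/5 = (1500/77)/5 = 300/77 ≈ 3.896 in

S = 1500/77 in ≈ 19.481 in; Ia = 300/77 in ≈ 3.896 in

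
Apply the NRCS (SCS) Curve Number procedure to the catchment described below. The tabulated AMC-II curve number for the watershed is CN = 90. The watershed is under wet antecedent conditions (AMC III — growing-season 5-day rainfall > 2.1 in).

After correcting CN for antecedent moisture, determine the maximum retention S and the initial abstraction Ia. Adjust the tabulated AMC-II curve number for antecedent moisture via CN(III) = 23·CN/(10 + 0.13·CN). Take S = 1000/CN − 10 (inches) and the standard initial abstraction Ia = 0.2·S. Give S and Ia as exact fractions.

Adjust CN=90 to AMC III: 23·90/(10 + 0.13·90) → 2070 ÷ (217/10) = 20700/217 ≈ 95.392
Retention S: 1000/CN − 10 with CN=95.392 → S = 100/207 ≈ 0.483 in
Ia = 0.2S: 0.2·0.483 = 0.097 in (exactly 20/207)

S = 100/207 in ≈ 0.483 in; Ia = 20/207 in ≈ 0.097 in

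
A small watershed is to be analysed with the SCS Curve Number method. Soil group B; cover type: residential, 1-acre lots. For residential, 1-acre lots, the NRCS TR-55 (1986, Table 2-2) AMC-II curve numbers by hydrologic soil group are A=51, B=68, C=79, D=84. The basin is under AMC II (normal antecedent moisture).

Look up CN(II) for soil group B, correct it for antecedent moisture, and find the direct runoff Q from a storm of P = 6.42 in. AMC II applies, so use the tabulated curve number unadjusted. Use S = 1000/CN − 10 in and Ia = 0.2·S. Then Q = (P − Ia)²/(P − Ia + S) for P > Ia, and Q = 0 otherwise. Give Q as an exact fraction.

NRCS table: residential, 1-acre lots, soil group B → CN(II) = 68
Average conditions: CN = 68 (no AMC adjustment).
Max retention: S = 1000/68 − 10 = 80/17 in (≈ 4.706 in)
Ia = 0.2·(80/17) = 16/17 in ≈ 0.941 in
P − Ia = 6.420 − 0.941 = 4657/850 ≈ 5.479 in (> 0, runoff occurs)
Q = (4657/850)²/((4657/850) + 80/17) = (21687649/722500)/(8657/850) = 21687649/7358450 in ≈ 2.947 in

Q = 21687649/7358450 in ≈ 2.947 in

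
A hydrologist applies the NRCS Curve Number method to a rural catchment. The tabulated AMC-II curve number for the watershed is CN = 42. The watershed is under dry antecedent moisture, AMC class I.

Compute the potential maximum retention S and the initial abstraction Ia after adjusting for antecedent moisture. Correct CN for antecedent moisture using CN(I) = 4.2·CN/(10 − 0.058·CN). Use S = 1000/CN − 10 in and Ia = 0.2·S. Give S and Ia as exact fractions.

Adjust CN=42 to AMC I: 4.2·42/(10 − 0.058·42) → (882/5) ÷ (1891/250) = 44100/1891 ≈ 23.321
Max retention: S = 1000/(44100/1891) − 10 = 14500/441 in (≈ 32.880 in)
Ia = 0.2·(14500/441) = 2900/441 in ≈ 6.576 in

S = 14500/441 in ≈ 32.880 in; Ia = 2900/441 in ≈ 6.576 in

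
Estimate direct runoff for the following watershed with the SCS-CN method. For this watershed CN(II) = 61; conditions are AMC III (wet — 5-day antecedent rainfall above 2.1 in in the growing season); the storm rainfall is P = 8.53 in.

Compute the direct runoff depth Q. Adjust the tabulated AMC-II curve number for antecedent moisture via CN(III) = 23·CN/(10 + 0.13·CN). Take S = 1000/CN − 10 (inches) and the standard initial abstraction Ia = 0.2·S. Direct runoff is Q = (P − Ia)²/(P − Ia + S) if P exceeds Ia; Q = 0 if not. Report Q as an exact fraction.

Adjust CN=61 to AMC III: 23·61/(10 + 0.13·61) → 1403 ÷ (1793/100) = 140300/1793 ≈ 78.249
S = 1000/(140300/1793) − 10 = 3900/1403 in ≈ 2.780 in
Ia = 0.2·(3900/1403) = 780/1403 in ≈ 0.556 in
Since P=8.530 > Ia=0.556: effective rainfall P−Ia = 1118759/140300 in
Q: (1118759/140300)² ÷ (1508759/140300) = 1251621700081/211678887700 in (≈ 5.913 in)

Q = 1251621700081/211678887700 in ≈ 5.913 in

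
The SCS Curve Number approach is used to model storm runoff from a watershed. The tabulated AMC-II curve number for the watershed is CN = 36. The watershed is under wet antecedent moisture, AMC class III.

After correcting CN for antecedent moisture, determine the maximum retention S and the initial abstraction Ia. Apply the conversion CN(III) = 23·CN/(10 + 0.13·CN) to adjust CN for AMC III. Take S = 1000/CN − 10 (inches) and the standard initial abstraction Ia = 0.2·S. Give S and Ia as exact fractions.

S = 1600/207 in ≈ 7.729 in; Ia = 320/207 in ≈ 1.546 in

Wet (AMC III): CN(III) = 23·36/(10 + 0.13·36) = 828/(367/25) = 20700/367 ≈ 56.403
S = 1000/(20700/367) − 10 = 1600/207 in ≈ 7.729 in
Ia = 0.2S: 0.2·7.729 = 1.546 in (exactly 320/207)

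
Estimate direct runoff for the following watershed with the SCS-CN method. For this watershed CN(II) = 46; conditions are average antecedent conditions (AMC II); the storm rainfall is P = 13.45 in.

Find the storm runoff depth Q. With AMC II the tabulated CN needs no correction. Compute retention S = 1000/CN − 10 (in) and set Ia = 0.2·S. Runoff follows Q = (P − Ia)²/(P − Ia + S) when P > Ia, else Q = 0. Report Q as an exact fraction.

CN(II) = 46; AMC II needs no correction.
Retention S: 1000/CN − 10 with CN=46.000 → S = 270/23 ≈ 11.739 in
Ia = 0.2S: 0.2·11.739 = 2.348 in (exactly 54/23)
Since P=13.450 > Ia=2.348: effective rainfall P−Ia = 5107/460 in
Runoff Q = (P−Ia)²/(P−Ia+S) = (11.102)²/(11.102+11.739) = 26081449/4833220 ≈ 5.396 in

Q = 26081449/4833220 in ≈ 5.396 in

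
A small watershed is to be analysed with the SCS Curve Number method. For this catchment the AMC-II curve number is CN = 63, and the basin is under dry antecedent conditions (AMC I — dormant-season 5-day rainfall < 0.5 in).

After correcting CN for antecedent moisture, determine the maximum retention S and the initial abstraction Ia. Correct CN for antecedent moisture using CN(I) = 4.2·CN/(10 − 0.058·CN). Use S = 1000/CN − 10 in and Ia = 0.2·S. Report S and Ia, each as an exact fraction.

S = 18500/1323 in ≈ 13.983 in; Ia = 3700/1323 in ≈ 2.797 in

Adjust CN=63 to AMC I: 4.2·63/(10 − 0.058·63) → (1323/5) ÷ (3173/500) = 132300/3173 ≈ 41.696
S = 1000/(132300/3173) − 10 = 18500/1323 in ≈ 13.983 in
Ia = 0.2S: 0.2·13.983 = 2.797 in (exactly 3700/1323)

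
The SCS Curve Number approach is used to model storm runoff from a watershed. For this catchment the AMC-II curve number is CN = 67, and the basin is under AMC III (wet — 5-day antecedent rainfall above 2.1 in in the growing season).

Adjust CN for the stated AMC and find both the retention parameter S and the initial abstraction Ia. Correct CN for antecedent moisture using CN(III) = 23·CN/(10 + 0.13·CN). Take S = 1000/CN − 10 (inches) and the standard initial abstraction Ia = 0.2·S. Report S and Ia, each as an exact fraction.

S = 3300/1541 in ≈ 2.141 in; Ia = 660/1541 in ≈ 0.428 in

CN(III) from CN(II)=67: (23·67)/(10 + 0.13·67) = 154100/1871 ≈ 82.362
Max retention: S = 1000/(154100/1871) − 10 = 3300/1541 in (≈ 2.141 in)
Ia = 0.2·(3300/1541) = 660/1541 in ≈ 0.428 in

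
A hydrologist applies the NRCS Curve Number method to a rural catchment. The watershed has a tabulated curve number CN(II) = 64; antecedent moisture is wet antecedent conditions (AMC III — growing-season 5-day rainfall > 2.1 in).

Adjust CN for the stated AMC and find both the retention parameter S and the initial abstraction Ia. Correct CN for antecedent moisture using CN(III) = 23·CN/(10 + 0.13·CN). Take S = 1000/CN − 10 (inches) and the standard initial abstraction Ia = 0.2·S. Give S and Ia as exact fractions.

CN(III) from CN(II)=64: (23·64)/(10 + 0.13·64) = 18400/229 ≈ 80.349
Max retention: S = 1000/(18400/229) − 10 = 225/92 in (≈ 2.446 in)
Ia = 0.2·(225/92) = 45/92 in ≈ 0.489 in

S = 225/92 in ≈ 2.446 in; Ia = 45/92 in ≈ 0.489 in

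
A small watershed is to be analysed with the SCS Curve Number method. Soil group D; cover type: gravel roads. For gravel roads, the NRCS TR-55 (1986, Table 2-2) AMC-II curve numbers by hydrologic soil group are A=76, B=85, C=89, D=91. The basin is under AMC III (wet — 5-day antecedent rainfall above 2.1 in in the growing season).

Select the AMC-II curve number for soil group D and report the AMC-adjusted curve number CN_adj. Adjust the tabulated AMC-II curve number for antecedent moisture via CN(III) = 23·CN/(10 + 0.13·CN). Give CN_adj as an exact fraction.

NRCS table: gravel roads, soil group D → CN(II) = 91
Adjust CN=91 to AMC III: 23·91/(10 + 0.13·91) → 2093 ÷ (2183/100) = 209300/2183 ≈ 95.877

CN_adj = 209300/2183 ≈ 95.877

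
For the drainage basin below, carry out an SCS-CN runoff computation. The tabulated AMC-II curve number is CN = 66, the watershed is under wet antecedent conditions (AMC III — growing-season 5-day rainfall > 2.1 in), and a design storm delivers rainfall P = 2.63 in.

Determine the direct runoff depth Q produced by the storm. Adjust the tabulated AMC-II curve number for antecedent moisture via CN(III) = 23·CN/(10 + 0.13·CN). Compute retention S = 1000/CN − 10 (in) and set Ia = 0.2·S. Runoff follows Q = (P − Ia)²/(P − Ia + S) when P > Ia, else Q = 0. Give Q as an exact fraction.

Adjust CN=66 to AMC III: 23·66/(10 + 0.13·66) → 1518 ÷ (929/50) = 75900/929 ≈ 81.701
S = 1000/(75900/929) − 10 = 1700/759 in ≈ 2.240 in
Ia = 0.2S: 0.2·2.240 = 0.448 in (exactly 340/759)
P − Ia = 2.630 − 0.448 = 165617/75900 ≈ 2.182 in (> 0, runoff occurs)
Q = (165617/75900)²/((165617/75900) + 1700/759) = (27428990689/5760810000)/(335617/75900) = 27428990689/25473330300 in ≈ 1.077 in

Q = 27428990689/25473330300 in ≈ 1.077 in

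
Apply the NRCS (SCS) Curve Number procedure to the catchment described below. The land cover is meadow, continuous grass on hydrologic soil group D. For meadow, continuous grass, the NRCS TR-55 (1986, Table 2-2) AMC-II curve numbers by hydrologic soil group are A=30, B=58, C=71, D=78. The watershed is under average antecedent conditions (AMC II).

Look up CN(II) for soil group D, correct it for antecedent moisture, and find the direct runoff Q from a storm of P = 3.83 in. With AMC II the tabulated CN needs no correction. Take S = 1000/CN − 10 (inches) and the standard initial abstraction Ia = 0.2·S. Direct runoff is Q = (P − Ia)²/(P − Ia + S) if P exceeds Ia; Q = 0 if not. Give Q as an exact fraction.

NRCS table: meadow, continuous grass, soil group D → CN(II) = 78
AMC II — tabulated CN = 78 applies directly.
Retention S: 1000/CN − 10 with CN=78.000 → S = 110/39 ≈ 2.821 in
Initial abstraction Ia = S/5 = (110/39)/5 = 22/39 ≈ 0.564 in
Since P=3.830 > Ia=0.564: effective rainfall P−Ia = 12737/3900 in
Runoff Q = (P−Ia)²/(P−Ia+S) = (3.266)²/(3.266+2.821) = 162231169/92574300 ≈ 1.752 in

Q = 162231169/92574300 in ≈ 1.752 in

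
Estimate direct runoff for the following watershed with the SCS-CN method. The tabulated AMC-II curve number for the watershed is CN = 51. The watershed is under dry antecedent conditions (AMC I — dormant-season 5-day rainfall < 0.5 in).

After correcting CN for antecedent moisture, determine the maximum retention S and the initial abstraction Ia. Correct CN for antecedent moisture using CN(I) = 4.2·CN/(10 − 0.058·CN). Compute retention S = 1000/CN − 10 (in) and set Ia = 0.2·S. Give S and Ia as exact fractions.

Dry (AMC I): CN(I) = 4.2·51/(10 − 0.058·51) = (1071/5)/(3521/500) = 15300/503 ≈ 30.417
S = 1000/(15300/503) − 10 = 3500/153 in ≈ 22.876 in
Ia = 0.2·(3500/153) = 700/153 in ≈ 4.575 in

S = 3500/153 in ≈ 22.876 in; Ia = 700/153 in ≈ 4.575 in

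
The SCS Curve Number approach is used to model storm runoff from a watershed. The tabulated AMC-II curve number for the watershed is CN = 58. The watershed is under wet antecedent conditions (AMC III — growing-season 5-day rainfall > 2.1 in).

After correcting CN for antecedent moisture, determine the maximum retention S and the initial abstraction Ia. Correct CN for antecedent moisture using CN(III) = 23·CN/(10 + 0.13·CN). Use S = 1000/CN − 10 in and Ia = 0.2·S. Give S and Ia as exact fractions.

S = 2100/667 in ≈ 3.148 in; Ia = 420/667 in ≈ 0.630 in

CN(III) from CN(II)=58: (23·58)/(10 + 0.13·58) = 66700/877 ≈ 76.055
Retention S: 1000/CN − 10 with CN=76.055 → S = 2100/667 ≈ 3.148 in
Ia = 0.2S: 0.2·3.148 = 0.630 in (exactly 420/667)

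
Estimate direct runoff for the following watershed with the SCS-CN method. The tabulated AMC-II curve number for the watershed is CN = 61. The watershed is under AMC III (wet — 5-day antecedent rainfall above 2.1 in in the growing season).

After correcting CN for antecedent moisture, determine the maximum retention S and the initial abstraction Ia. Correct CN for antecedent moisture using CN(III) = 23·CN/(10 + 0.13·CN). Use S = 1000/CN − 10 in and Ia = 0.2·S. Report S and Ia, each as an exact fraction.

CN(III) from CN(II)=61: (23·61)/(10 + 0.13·61) = 140300/1793 ≈ 78.249
Max retention: S = 1000/(140300/1793) − 10 = 3900/1403 in (≈ 2.780 in)
Initial abstraction Ia = S/5 = (3900/1403)/5 = 780/1403 ≈ 0.556 in

S = 3900/1403 in ≈ 2.780 in; Ia = 780/1403 in ≈ 0.556 in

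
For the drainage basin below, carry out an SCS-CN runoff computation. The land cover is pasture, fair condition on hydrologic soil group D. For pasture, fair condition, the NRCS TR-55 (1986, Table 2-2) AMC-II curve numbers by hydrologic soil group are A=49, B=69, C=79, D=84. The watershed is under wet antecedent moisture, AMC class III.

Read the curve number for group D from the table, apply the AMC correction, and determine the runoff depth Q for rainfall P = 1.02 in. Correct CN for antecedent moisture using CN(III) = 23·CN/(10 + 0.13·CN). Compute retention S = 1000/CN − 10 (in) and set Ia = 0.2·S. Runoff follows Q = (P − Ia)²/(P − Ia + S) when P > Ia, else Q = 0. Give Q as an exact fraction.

NRCS table: pasture, fair condition, soil group D → CN(II) = 84
Adjust CN=84 to AMC III: 23·84/(10 + 0.13·84) → 1932 ÷ (523/25) = 48300/523 ≈ 92.352
Retention S: 1000/CN − 10 with CN=92.352 → S = 400/483 ≈ 0.828 in
Ia = 0.2S: 0.2·0.828 = 0.166 in (exactly 80/483)
Since P=1.020 > Ia=0.166: effective rainfall P−Ia = 20633/24150 in
Runoff Q = (P−Ia)²/(P−Ia+S) = (0.854)²/(0.854+0.828) = 425720689/981286950 ≈ 0.434 in

Q = 425720689/981286950 in ≈ 0.434 in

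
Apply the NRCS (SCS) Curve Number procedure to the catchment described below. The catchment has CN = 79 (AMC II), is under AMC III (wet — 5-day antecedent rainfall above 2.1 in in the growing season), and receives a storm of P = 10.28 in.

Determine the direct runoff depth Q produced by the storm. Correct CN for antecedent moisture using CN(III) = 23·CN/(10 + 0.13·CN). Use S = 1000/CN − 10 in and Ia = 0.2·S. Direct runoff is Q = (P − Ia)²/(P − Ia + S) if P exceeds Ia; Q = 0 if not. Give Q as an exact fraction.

CN(III) from CN(II)=79: (23·79)/(10 + 0.13·79) = 181700/2027 ≈ 89.640
S = 1000/(181700/2027) − 10 = 2100/1817 in ≈ 1.156 in
Ia = 0.2·(2100/1817) = 420/1817 in ≈ 0.231 in
Excess rainfall: 10.280 − 0.231 = 10.049 in; P > Ia so Q > 0
Q: (456469/45425)² ÷ (508969/45425) = 208363947961/23119916825 in (≈ 9.012 in)

Q = 208363947961/23119916825 in ≈ 9.012 in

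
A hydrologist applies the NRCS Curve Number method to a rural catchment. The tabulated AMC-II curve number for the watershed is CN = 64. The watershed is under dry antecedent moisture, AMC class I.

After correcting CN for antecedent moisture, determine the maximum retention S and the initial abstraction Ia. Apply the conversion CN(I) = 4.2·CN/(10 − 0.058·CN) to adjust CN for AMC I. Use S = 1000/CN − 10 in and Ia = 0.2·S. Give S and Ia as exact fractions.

S = 375/28 in ≈ 13.393 in; Ia = 75/28 in ≈ 2.679 in

CN(I) from CN(II)=64: (4.2·64)/(10 − 0.058·64) = 5600/131 ≈ 42.748
Retention S: 1000/CN − 10 with CN=42.748 → S = 375/28 ≈ 13.393 in
Ia = 0.2S: 0.2·13.393 = 2.679 in (exactly 75/28)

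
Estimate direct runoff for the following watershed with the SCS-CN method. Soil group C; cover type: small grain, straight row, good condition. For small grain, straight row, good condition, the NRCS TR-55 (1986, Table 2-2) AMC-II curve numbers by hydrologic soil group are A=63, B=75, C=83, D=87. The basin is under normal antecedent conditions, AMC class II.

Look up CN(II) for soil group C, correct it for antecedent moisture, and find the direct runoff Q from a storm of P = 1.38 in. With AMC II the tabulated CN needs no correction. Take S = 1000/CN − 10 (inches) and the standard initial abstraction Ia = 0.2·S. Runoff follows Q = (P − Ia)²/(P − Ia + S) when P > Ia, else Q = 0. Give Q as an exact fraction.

Q = 16216729/51987050 in ≈ 0.312 in

NRCS table: small grain, straight row, good condition, soil group C → CN(II) = 83
CN(II) = 83; AMC II needs no correction.
Max retention: S = 1000/83 − 10 = 170/83 in (≈ 2.048 in)
Ia = 0.2·(170/83) = 34/83 in ≈ 0.410 in
Since P=1.380 > Ia=0.410: effective rainfall P−Ia = 4027/4150 in
Q = (4027/4150)²/((4027/4150) + 170/83) = (16216729/17222500)/(12527/4150) = 16216729/51987050 in ≈ 0.312 in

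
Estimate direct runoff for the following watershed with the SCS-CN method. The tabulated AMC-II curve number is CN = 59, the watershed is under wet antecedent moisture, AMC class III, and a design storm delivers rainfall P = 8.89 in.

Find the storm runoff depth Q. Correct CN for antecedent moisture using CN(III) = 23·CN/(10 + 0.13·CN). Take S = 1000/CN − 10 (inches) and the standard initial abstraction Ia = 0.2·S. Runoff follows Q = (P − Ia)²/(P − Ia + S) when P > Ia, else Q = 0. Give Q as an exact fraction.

CN(III) from CN(II)=59: (23·59)/(10 + 0.13·59) = 135700/1767 ≈ 76.797
S = 1000/(135700/1767) − 10 = 4100/1357 in ≈ 3.021 in
Initial abstraction Ia = S/5 = (4100/1357)/5 = 820/1357 ≈ 0.604 in
P − Ia = 8.890 − 0.604 = 1124373/135700 ≈ 8.286 in (> 0, runoff occurs)
Q = (1124373/135700)²/((1124373/135700) + 4100/1357) = (1264214643129/18414490000)/(1534373/135700) = 1264214643129/208214416100 in ≈ 6.072 in

Q = 1264214643129/208214416100 in ≈ 6.072 in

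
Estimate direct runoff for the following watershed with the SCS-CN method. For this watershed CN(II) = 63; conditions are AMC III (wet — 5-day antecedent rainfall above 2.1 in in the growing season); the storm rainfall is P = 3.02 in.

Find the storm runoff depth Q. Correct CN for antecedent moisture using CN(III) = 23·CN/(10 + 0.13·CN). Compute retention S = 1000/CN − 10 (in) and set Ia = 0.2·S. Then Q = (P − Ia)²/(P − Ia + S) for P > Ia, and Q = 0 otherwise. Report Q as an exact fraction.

CN(III) from CN(II)=63: (23·63)/(10 + 0.13·63) = 144900/1819 ≈ 79.659
Max retention: S = 1000/(144900/1819) − 10 = 3700/1449 in (≈ 2.553 in)
Initial abstraction Ia = S/5 = (3700/1449)/5 = 740/1449 ≈ 0.511 in
Since P=3.020 > Ia=0.511: effective rainfall P−Ia = 181799/72450 in
Runoff Q = (P−Ia)²/(P−Ia+S) = (2.509)²/(2.509+2.553) = 33050876401/26574587550 ≈ 1.244 in

Q = 33050876401/26574587550 in ≈ 1.244 in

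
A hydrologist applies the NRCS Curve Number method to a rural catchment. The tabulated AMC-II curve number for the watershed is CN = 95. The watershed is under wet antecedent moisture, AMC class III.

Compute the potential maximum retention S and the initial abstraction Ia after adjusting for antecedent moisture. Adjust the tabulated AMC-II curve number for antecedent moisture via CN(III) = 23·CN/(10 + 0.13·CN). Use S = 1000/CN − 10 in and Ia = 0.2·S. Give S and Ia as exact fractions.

S = 100/437 in ≈ 0.229 in; Ia = 20/437 in ≈ 0.046 in

CN(III) from CN(II)=95: (23·95)/(10 + 0.13·95) = 43700/447 ≈ 97.763
Max retention: S = 1000/(43700/447) − 10 = 100/437 in (≈ 0.229 in)
Ia = 0.2S: 0.2·0.229 = 0.046 in (exactly 20/437)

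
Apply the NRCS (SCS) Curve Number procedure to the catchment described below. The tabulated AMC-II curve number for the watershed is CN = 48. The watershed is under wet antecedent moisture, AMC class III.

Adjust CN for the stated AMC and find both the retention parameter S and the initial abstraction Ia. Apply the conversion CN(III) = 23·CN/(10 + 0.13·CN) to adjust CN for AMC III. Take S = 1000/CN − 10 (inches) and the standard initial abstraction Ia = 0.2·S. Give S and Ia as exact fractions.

CN(III) from CN(II)=48: (23·48)/(10 + 0.13·48) = 13800/203 ≈ 67.980
Max retention: S = 1000/(13800/203) − 10 = 325/69 in (≈ 4.710 in)
Ia = 0.2·(325/69) = 65/69 in ≈ 0.942 in

S = 325/69 in ≈ 4.710 in; Ia = 65/69 in ≈ 0.942 in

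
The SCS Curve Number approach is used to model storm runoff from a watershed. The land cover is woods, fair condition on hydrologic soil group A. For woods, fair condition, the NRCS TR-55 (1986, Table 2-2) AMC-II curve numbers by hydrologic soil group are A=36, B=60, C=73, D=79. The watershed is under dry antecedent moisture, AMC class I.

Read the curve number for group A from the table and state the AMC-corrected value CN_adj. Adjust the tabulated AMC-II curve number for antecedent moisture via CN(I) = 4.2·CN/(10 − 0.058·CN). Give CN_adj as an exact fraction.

CN_adj = 18900/989 ≈ 19.110

NRCS table: woods, fair condition, soil group A → CN(II) = 36
Adjust CN=36 to AMC I: 4.2·36/(10 − 0.058·36) → (756/5) ÷ (989/125) = 18900/989 ≈ 19.110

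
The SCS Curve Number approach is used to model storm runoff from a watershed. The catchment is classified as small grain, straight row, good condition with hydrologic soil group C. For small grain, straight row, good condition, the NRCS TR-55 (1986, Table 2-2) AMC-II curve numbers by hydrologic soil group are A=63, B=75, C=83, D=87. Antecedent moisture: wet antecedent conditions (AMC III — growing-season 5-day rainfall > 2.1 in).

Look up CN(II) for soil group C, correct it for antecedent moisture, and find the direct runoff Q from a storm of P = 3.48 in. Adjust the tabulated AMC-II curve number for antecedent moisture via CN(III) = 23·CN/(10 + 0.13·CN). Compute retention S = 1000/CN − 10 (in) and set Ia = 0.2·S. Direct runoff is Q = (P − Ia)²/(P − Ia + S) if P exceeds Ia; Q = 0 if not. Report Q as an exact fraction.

NRCS table: small grain, straight row, good condition, soil group C → CN(II) = 83
CN(III) from CN(II)=83: (23·83)/(10 + 0.13·83) = 190900/2079 ≈ 91.823
Max retention: S = 1000/(190900/2079) − 10 = 1700/1909 in (≈ 0.891 in)
Ia = 0.2·(1700/1909) = 340/1909 in ≈ 0.178 in
Since P=3.480 > Ia=0.178: effective rainfall P−Ia = 157583/47725 in
Q = (157583/47725)²/((157583/47725) + 1700/1909) = (24832401889/2277675625)/(200083/47725) = 24832401889/9548961175 in ≈ 2.601 in

Q = 24832401889/9548961175 in ≈ 2.601 in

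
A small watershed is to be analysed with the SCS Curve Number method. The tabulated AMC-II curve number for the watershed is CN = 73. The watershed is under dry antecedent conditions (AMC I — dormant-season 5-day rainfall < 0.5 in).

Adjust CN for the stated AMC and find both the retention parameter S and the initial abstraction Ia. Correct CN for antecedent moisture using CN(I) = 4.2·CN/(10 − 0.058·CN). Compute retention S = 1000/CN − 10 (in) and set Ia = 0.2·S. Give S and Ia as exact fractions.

CN(I) from CN(II)=73: (4.2·73)/(10 − 0.058·73) = 51100/961 ≈ 53.174
Retention S: 1000/CN − 10 with CN=53.174 → S = 4500/511 ≈ 8.806 in
Initial abstraction Ia = S/5 = (4500/511)/5 = 900/511 ≈ 1.761 in

S = 4500/511 in ≈ 8.806 in; Ia = 900/511 in ≈ 1.761 in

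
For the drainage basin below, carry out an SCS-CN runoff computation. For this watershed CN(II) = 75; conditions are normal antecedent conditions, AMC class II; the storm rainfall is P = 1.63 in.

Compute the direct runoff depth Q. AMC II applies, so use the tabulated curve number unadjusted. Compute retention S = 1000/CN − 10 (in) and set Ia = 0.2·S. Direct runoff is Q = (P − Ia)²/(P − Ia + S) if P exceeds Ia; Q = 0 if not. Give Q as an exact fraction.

CN(II) = 75; AMC II needs no correction.
Max retention: S = 1000/75 − 10 = 10/3 in (≈ 3.333 in)
Ia = 0.2·(10/3) = 2/3 in ≈ 0.667 in
P − Ia = 1.630 − 0.667 = 289/300 ≈ 0.963 in (> 0, runoff occurs)
Q: (289/300)² ÷ (1289/300) = 83521/386700 in (≈ 0.216 in)

Q = 83521/386700 in ≈ 0.216 in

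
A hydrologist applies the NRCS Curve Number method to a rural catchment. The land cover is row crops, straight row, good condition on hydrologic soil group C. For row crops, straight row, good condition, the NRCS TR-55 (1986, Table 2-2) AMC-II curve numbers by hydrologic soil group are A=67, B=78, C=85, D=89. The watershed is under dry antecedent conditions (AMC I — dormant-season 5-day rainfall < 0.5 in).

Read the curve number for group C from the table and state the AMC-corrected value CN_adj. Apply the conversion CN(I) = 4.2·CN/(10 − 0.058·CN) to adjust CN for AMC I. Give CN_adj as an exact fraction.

CN_adj = 11900/169 ≈ 70.414

NRCS table: row crops, straight row, good condition, soil group C → CN(II) = 85
Dry (AMC I): CN(I) = 4.2·85/(10 − 0.058·85) = 357/(507/100) = 11900/169 ≈ 70.414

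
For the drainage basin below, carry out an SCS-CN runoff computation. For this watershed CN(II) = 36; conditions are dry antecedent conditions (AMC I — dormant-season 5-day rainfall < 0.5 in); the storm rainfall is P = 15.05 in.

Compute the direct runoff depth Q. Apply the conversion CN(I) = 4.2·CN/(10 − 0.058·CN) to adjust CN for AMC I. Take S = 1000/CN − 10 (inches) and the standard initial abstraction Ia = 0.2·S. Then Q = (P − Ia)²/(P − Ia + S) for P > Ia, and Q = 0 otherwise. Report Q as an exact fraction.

Dry (AMC I): CN(I) = 4.2·36/(10 − 0.058·36) = (756/5)/(989/125) = 18900/989 ≈ 19.110
Retention S: 1000/CN − 10 with CN=19.110 → S = 8000/189 ≈ 42.328 in
Initial abstraction Ia = S/5 = (8000/189)/5 = 1600/189 ≈ 8.466 in
Since P=15.050 > Ia=8.466: effective rainfall P−Ia = 24889/3780 in
Q: (24889/3780)² ÷ (184889/3780) = 619462321/698880420 in (≈ 0.886 in)

Q = 619462321/698880420 in ≈ 0.886 in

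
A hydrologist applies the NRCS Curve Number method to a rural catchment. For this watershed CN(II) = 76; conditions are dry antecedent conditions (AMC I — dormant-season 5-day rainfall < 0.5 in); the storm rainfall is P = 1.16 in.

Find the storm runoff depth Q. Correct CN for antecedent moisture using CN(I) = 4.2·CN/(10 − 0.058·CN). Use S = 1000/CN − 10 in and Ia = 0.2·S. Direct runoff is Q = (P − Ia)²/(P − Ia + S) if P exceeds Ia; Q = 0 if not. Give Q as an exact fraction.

Q = 0 in ≈ 0.000 in

Dry (AMC I): CN(I) = 4.2·76/(10 − 0.058·76) = (1596/5)/(699/125) = 13300/233 ≈ 57.082
Max retention: S = 1000/(13300/233) − 10 = 1000/133 in (≈ 7.519 in)
Ia = 0.2S: 0.2·7.519 = 1.504 in (exactly 200/133)
P = 1.160 ≤ Ia = 1.504 in: entire storm abstracted, Q = 0.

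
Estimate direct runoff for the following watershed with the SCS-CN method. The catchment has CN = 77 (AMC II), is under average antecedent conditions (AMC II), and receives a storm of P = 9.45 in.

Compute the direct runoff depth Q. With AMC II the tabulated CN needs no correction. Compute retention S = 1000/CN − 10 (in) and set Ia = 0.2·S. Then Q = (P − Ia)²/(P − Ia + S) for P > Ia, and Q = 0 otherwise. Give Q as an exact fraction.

Q = 185858689/28078820 in ≈ 6.619 in

AMC II — tabulated CN = 77 applies directly.
Retention S: 1000/CN − 10 with CN=77.000 → S = 230/77 ≈ 2.987 in
Initial abstraction Ia = S/5 = (230/77)/5 = 46/77 ≈ 0.597 in
Since P=9.450 > Ia=0.597: effective rainfall P−Ia = 13633/1540 in
Q: (13633/1540)² ÷ (18233/1540) = 185858689/28078820 in (≈ 6.619 in)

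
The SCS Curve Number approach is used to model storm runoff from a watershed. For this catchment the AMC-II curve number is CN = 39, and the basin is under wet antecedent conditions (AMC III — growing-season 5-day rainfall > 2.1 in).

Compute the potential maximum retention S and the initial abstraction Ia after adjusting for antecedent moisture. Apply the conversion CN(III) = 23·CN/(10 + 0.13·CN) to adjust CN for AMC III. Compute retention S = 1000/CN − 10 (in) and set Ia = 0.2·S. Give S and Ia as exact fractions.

Adjust CN=39 to AMC III: 23·39/(10 + 0.13·39) → 897 ÷ (1507/100) = 89700/1507 ≈ 59.522
Retention S: 1000/CN − 10 with CN=59.522 → S = 6100/897 ≈ 6.800 in
Initial abstraction Ia = S/5 = (6100/897)/5 = 1220/897 ≈ 1.360 in

S = 6100/897 in ≈ 6.800 in; Ia = 1220/897 in ≈ 1.360 in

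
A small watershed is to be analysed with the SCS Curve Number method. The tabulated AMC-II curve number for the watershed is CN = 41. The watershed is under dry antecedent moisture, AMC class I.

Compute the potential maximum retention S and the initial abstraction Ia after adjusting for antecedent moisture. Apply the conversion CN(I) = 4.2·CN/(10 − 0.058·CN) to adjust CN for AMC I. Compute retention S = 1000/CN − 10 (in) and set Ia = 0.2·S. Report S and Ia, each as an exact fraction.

Adjust CN=41 to AMC I: 4.2·41/(10 − 0.058·41) → (861/5) ÷ (3811/500) = 86100/3811 ≈ 22.592
Max retention: S = 1000/(86100/3811) − 10 = 29500/861 in (≈ 34.262 in)
Ia = 0.2S: 0.2·34.262 = 6.852 in (exactly 5900/861)

S = 29500/861 in ≈ 34.262 in; Ia = 5900/861 in ≈ 6.852 in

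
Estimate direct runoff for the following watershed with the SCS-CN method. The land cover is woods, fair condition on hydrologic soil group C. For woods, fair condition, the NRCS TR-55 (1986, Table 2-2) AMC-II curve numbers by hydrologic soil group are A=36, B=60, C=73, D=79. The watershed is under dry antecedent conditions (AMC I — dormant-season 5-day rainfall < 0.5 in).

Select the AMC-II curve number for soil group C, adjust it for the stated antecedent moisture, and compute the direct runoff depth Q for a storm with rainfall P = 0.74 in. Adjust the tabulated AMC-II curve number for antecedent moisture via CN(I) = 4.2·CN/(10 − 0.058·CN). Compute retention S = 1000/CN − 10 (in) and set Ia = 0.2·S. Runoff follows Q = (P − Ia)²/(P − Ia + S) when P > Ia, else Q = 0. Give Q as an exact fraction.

Q = 0 in ≈ 0.000 in

NRCS table: woods, fair condition, soil group C → CN(II) = 73
Dry (AMC I): CN(I) = 4.2·73/(10 − 0.058·73) = (1533/5)/(2883/500) = 51100/961 ≈ 53.174
S = 1000/(51100/961) − 10 = 4500/511 in ≈ 8.806 in
Ia = 0.2S: 0.2·8.806 = 1.761 in (exactly 900/511)
P = 0.740 ≤ Ia = 1.761 in: entire storm abstracted, Q = 0.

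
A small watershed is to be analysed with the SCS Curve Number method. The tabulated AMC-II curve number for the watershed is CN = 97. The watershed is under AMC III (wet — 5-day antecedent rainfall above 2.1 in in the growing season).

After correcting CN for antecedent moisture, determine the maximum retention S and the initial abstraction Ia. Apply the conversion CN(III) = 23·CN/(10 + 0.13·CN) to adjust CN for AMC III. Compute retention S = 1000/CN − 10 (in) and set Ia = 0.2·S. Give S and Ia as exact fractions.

Adjust CN=97 to AMC III: 23·97/(10 + 0.13·97) → 2231 ÷ (2261/100) = 223100/2261 ≈ 98.673
S = 1000/(223100/2261) − 10 = 300/2231 in ≈ 0.134 in
Ia = 0.2S: 0.2·0.134 = 0.027 in (exactly 60/2231)

S = 300/2231 in ≈ 0.134 in; Ia = 60/2231 in ≈ 0.027 in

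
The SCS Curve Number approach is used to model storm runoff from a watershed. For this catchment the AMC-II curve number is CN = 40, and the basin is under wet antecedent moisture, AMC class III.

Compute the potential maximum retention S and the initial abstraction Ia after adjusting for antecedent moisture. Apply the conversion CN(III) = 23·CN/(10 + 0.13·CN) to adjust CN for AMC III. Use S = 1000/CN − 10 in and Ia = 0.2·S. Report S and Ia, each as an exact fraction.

Adjust CN=40 to AMC III: 23·40/(10 + 0.13·40) → 920 ÷ (76/5) = 1150/19 ≈ 60.526
Max retention: S = 1000/(1150/19) − 10 = 150/23 in (≈ 6.522 in)
Ia = 0.2·(150/23) = 30/23 in ≈ 1.304 in

S = 150/23 in ≈ 6.522 in; Ia = 30/23 in ≈ 1.304 in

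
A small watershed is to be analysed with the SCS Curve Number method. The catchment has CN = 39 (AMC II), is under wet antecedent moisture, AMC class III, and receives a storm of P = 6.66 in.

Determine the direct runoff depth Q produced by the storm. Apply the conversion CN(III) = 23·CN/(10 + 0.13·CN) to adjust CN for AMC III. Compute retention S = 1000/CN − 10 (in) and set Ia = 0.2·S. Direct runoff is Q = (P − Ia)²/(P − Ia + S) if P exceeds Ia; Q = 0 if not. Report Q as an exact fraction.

CN(III) from CN(II)=39: (23·39)/(10 + 0.13·39) = 89700/1507 ≈ 59.522
S = 1000/(89700/1507) − 10 = 6100/897 in ≈ 6.800 in
Initial abstraction Ia = S/5 = (6100/897)/5 = 1220/897 ≈ 1.360 in
Since P=6.660 > Ia=1.360: effective rainfall P−Ia = 237701/44850 in
Q = (237701/44850)²/((237701/44850) + 6100/897) = (56501765401/2011522500)/(542701/44850) = 56501765401/24340139850 in ≈ 2.321 in

Q = 56501765401/24340139850 in ≈ 2.321 in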